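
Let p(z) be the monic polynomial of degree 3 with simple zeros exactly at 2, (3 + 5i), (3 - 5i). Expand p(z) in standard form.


The polynomial is p(z) = ∏_{α ∈ S} (z − α), where S = {2, (3 + 5i), (3 - 5i)}.
Expanding the product yields: p(z) = z^3 -8·z^2 + 46·z -68.
Note conjugate pairs combine to real quadratics: (z − (3+5i))(z − (3−5i)) = z² − 6z + 34.
The resulting polynomial has degree 3 and real coefficients as required.

p(z) = z^3 -8·z^2 + 46·z -68.


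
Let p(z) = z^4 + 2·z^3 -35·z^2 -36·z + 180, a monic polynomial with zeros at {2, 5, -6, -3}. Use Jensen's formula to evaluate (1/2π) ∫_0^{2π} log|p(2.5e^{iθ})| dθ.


Zeros: -6, -3, 2, 5; r = 2.5.
Inside |z| < r: 2. Outside (|z| ≥ r): -6, -3, 5.
p(0) = 180, so log|p(0)| = log(180) = 5.1930.
Apply Jensen: I(r) = log|p(0)| + Σ_k log(r/|z_k|), summed over zeros inside |z| < r.
  log(r/|z_k|) for z_k = 2: log(2.5/2) = 0.2231
  Outside zeros (-6, -3, 5) contribute nothing to the Jensen sum.
Sum over inside zeros: 0.2231.
I(r) = log|p(0)| + (inside sum) = 5.1930 + 0.2231 = 5.4161.
Note: since some zeros are outside |z| ≤ r, the simplified n·log(r) form does NOT apply — only the inside zeros contribute.

I(r) ≈ 5.4161.


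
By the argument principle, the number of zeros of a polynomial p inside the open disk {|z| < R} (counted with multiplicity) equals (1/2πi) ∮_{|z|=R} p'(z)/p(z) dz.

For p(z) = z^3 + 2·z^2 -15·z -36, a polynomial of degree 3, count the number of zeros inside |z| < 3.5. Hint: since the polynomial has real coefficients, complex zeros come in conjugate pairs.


The zeros of p are: 4, -3, -3.
Their magnitudes are: 4, 3, 3.
Zeros with |z| < R = 3.5: -3, -3.
Count = 2.
By the argument principle, (1/2πi) ∮_{|z|=R} p'(z)/p(z) dz equals exactly this count.

Number of zeros inside |z| < 3.5: 2.


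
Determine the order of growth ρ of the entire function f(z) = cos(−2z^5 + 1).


Write cos(w) = (e^{iw} ± e^{−iw})/(2 or 2i), so |cos(w)| ≤ e^{|w|}. With w = −2z^5 + 1, |w| ≤ 2r^5 + 1 on |z|=r, giving M(r) ≤ e^{2r^5 + 1} and ρ ≤ 5. For the lower bound, choose z on |z|=r with -2z^5 purely imaginary of modulus 2r^5; then |cos(−2z^5 + 1)| grows like e^{2r^5}/2, so ρ ≥ 5. Hence ρ = 5.
Therefore ρ = 5.

Order ρ = 5.


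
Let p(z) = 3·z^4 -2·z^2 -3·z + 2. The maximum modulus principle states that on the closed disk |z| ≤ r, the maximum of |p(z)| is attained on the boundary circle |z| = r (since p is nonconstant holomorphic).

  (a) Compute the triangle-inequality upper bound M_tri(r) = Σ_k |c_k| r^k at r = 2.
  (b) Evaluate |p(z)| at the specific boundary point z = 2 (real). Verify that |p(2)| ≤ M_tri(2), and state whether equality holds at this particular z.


Coefficients: c_0 = 2, c_1 = -3, c_2 = -2, c_3 = 0, c_4 = 3. Radius r = 2.
Part (a). Triangle bound: M_tri(r) = Σ_k |c_k| r^k
  = |2|·2^0 + |-3|·2^1 + |-2|·2^2 + |0|·2^3 + |3|·2^4
  = 2 + 6 + 8 + 0 + 48 = 64.
This bounds M(r) := max_{|z|=r} |p(z)| from above; equality holds iff all terms c_k z^k can be made to align in phase at a single z on |z|=r.
Part (b). At z = 2 (real, on the circle |z| = r):
  p(2) = (2)·2^0 + (-3)·2^1 + (-2)·2^2 + (0)·2^3 + (3)·2^4 = 36.
  |p(2)| = 36.
Check: |p(2)| = 36 ≤ 64 = M_tri(2). ✓ Equality does not hold at z = 2 (the coefficients have mixed signs, so the terms do not all align in phase there).

M_tri(2) = 64; |p(2)| = 36; equality at z=2: no.


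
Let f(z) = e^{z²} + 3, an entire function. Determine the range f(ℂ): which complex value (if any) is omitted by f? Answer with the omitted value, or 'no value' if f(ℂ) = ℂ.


Little Picard bounds the complement of f(ℂ) to at most one point.
The exponent g(z) = z² is a nonconstant polynomial, hence surjective onto ℂ. So e^{g(z)} takes every value in {e^w : w ∈ ℂ} = ℂ ∖ {0}. Adding 3 shifts the range to ℂ ∖ {3}. f omits exactly 3.

Omitted value: 3.


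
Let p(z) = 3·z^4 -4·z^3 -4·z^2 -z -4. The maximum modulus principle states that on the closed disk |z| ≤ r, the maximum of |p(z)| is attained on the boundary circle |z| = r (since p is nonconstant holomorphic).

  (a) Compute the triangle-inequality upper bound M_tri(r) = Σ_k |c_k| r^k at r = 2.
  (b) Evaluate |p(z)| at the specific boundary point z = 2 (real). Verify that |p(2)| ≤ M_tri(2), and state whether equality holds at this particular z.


Coefficients: c_0 = -4, c_1 = -1, c_2 = -4, c_3 = -4, c_4 = 3. Radius r = 2.
Part (a). Triangle bound: M_tri(r) = Σ_k |c_k| r^k
  = |-4|·2^0 + |-1|·2^1 + |-4|·2^2 + |-4|·2^3 + |3|·2^4
  = 4 + 2 + 16 + 32 + 48 = 102.
This bounds M(r) := max_{|z|=r} |p(z)| from above; equality holds iff all terms c_k z^k can be made to align in phase at a single z on |z|=r.
Part (b). At z = 2 (real, on the circle |z| = r):
  p(2) = (-4)·2^0 + (-1)·2^1 + (-4)·2^2 + (-4)·2^3 + (3)·2^4 = -6.
  |p(2)| = 6.
Check: |p(2)| = 6 ≤ 102 = M_tri(2). ✓ Equality does not hold at z = 2 (the coefficients have mixed signs, so the terms do not all align in phase there).

M_tri(2) = 102; |p(2)| = 6; equality at z=2: no.


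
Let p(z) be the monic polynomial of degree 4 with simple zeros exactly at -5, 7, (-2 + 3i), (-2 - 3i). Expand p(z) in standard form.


The polynomial is p(z) = ∏_{α ∈ S} (z − α), where S = {-5, 7, (-2 + 3i), (-2 - 3i)}.
Expanding the product yields: p(z) = z^4 + 2·z^3 -30·z^2 -166·z -455.
Note conjugate pairs combine to real quadratics: (z − (-2+3i))(z − (-2−3i)) = z² + 4z + 13.
The resulting polynomial has degree 4 and real coefficients as required.

p(z) = z^4 + 2·z^3 -30·z^2 -166·z -455.


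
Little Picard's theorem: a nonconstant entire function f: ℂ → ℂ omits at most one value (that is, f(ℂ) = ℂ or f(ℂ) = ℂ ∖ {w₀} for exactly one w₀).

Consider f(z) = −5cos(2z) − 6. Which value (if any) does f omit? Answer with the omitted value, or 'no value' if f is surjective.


Little Picard bounds the complement of f(ℂ) to at most one point.
cos is entire and surjective onto ℂ: for every w ∈ ℂ, cos(ζ) = w has a solution ζ ∈ ℂ (e.g., via the complex inverse arccos). With ζ = 2z this gives z = ζ/(2). Then -5·cos(2z) takes every value in -5·ℂ = ℂ, and adding -6 is a bijection of ℂ. So f is surjective and omits no value. (Note: only on the real line is cos bounded by [−1, 1].)

Omitted value: no value.


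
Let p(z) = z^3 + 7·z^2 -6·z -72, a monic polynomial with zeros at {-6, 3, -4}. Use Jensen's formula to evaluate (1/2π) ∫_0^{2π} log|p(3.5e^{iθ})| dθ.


Zeros: -6, -4, 3; r = 3.5.
Inside |z| < r: 3. Outside (|z| ≥ r): -6, -4.
p(0) = -72, so log|p(0)| = log(72) = 4.2767.
Apply Jensen: I(r) = log|p(0)| + Σ_k log(r/|z_k|), summed over zeros inside |z| < r.
  log(r/|z_k|) for z_k = 3: log(3.5/3) = 0.1542
  Outside zeros (-6, -4) contribute nothing to the Jensen sum.
Sum over inside zeros: 0.1542.
I(r) = log|p(0)| + (inside sum) = 4.2767 + 0.1542 = 4.4308.
Note: since some zeros are outside |z| ≤ r, the simplified n·log(r) form does NOT apply — only the inside zeros contribute.

I(r) ≈ 4.4308.


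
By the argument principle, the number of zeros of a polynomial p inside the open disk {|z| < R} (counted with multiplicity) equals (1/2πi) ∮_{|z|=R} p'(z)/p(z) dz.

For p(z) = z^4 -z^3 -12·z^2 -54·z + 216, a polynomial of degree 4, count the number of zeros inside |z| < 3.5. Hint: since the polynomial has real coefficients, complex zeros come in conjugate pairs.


The zeros of p are: (-3 + 3i), (-3 - 3i), 3, 4.
Their magnitudes are: 4.243, 4.243, 3, 4.
Zeros with |z| < R = 3.5: 3.
Count = 1.
By the argument principle, (1/2πi) ∮_{|z|=R} p'(z)/p(z) dz equals exactly this count.

Number of zeros inside |z| < 3.5: 1.


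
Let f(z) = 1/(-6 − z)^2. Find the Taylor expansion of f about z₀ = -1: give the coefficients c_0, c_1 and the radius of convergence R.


Let w = z − z₀, so z = z₀ + w.
Then -6 − z = -6 − (z₀ + w) = (-6 − z₀) − w = -5 − w.
f(z) = 1/(-5 − w)^2 = (1/(-5)^2) · (1 − w/(-5))^{−2}.
By the binomial series (1−u)^{−2} = Σ_{n≥0} C(n+1, 1) u^n for |u|<1, with u = w/(-5):
  c_n = C(n+1, 1) / (-5)^(n+2).
  c_0 = 1/(-5)^2 = 1/25.
  c_1 = 2/(-5)^3 = -2/125.
The series is valid for |w/d| < 1, i.e. |z − z₀| < |d|.
Radius of convergence: R = |-6 − z₀| = |-5| = 5 (distance from z₀ to the singularity z = -6).

c_0 = 1/25, c_1 = -2/125; R = 5.


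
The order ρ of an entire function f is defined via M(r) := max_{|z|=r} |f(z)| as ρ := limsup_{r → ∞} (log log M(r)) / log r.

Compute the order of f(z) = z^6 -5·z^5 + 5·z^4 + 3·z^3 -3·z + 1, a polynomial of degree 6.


|f(z)| ≤ Σ|c_k|·r^k = O(r^6) as r → ∞. Polynomial growth is O(e^{r^ε}) for every ε > 0 (since r^6/e^{r^ε} → 0), so ρ ≤ ε for all ε > 0, i.e. ρ = 0. Every nonconstant polynomial has order 0.
Therefore ρ = 0.

Order ρ = 0.


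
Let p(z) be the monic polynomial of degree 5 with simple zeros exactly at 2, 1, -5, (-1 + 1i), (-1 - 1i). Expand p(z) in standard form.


The polynomial is p(z) = ∏_{α ∈ S} (z − α), where S = {2, 1, -5, (-1 + 1i), (-1 - 1i)}.
Expanding the product yields: p(z) = z^5 + 4·z^4 -7·z^3 -12·z^2 -6·z + 20.
Note conjugate pairs combine to real quadratics: (z − (-1+1i))(z − (-1−1i)) = z² + 2z + 2.
The resulting polynomial has degree 5 and real coefficients as required.

p(z) = z^5 + 4·z^4 -7·z^3 -12·z^2 -6·z + 20.


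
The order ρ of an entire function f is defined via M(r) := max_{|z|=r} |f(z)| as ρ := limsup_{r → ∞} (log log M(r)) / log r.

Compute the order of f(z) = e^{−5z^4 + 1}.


|e^{−5z^4 + 1}| = e^{Re(-5·z^4) + 1} ≤ e^{5|z|^4 + 1} = e^{5r^4 + 1} on |z| = r, so ρ ≤ 4. Choosing z on |z|=r so that -5·z^4 is real positive (always possible by picking arg z appropriately) gives |f(z)| = e^{5r^4 + 1}, matching the bound. The additive constant 1 does not affect log log M(r) ~ 4·log r. Hence ρ = 4.
Therefore ρ = 4.

Order ρ = 4.


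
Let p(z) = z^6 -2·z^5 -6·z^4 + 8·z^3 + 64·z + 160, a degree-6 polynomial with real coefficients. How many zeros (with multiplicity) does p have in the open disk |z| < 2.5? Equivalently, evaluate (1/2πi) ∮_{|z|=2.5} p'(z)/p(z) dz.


The zeros of p are: -2, (0 + 2i), (0 - 2i), -2, (3 + 1i), (3 - 1i).
Their magnitudes are: 2, 2, 2, 2, 3.162, 3.162.
Zeros with |z| < R = 2.5: -2, (0 + 2i), (0 - 2i), -2.
Count = 4.
By the argument principle, (1/2πi) ∮_{|z|=R} p'(z)/p(z) dz equals exactly this count.

Number of zeros inside |z| < 2.5: 4.


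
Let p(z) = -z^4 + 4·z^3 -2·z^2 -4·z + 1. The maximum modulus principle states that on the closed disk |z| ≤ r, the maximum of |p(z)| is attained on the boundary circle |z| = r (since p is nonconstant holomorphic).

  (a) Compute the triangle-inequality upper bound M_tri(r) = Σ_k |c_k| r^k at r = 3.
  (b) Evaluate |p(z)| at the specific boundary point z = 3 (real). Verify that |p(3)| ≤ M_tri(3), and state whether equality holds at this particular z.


Coefficients: c_0 = 1, c_1 = -4, c_2 = -2, c_3 = 4, c_4 = -1. Radius r = 3.
Part (a). Triangle bound: M_tri(r) = Σ_k |c_k| r^k
  = |1|·3^0 + |-4|·3^1 + |-2|·3^2 + |4|·3^3 + |-1|·3^4
  = 1 + 12 + 18 + 108 + 81 = 220.
This bounds M(r) := max_{|z|=r} |p(z)| from above; equality holds iff all terms c_k z^k can be made to align in phase at a single z on |z|=r.
Part (b). At z = 3 (real, on the circle |z| = r):
  p(3) = (1)·3^0 + (-4)·3^1 + (-2)·3^2 + (4)·3^3 + (-1)·3^4 = -2.
  |p(3)| = 2.
Check: |p(3)| = 2 ≤ 220 = M_tri(3). ✓ Equality does not hold at z = 3 (the coefficients have mixed signs, so the terms do not all align in phase there).

M_tri(3) = 220; |p(3)| = 2; equality at z=3: no.


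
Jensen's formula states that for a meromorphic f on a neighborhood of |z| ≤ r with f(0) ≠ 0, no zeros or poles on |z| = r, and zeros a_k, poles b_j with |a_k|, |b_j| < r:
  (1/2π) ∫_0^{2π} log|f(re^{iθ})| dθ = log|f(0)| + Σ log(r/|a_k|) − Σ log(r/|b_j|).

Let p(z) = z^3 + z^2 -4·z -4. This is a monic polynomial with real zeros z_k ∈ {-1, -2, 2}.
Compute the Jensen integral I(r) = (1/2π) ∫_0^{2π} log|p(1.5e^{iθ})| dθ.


Zeros: -2, -1, 2; r = 1.5.
Inside |z| < r: -1. Outside (|z| ≥ r): -2, 2.
p(0) = -4, so log|p(0)| = log(4) = 1.3863.
Apply Jensen: I(r) = log|p(0)| + Σ_k log(r/|z_k|), summed over zeros inside |z| < r.
  log(r/|z_k|) for z_k = -1: log(1.5/1) = 0.4055
  Outside zeros (-2, 2) contribute nothing to the Jensen sum.
Sum over inside zeros: 0.4055.
I(r) = log|p(0)| + (inside sum) = 1.3863 + 0.4055 = 1.7918.
Note: since some zeros are outside |z| ≤ r, the simplified n·log(r) form does NOT apply — only the inside zeros contribute.

I(r) ≈ 1.7918.


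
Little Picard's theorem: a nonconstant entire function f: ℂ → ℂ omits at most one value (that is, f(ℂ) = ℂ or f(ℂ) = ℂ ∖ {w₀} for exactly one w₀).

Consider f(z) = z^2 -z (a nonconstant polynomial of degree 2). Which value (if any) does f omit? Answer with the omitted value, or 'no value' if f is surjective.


Little Picard bounds the complement of f(ℂ) to at most one point.
For every w ∈ ℂ, the equation p(z) − w = 0 is a nonconstant polynomial in z and hence has at least one root by the fundamental theorem of algebra. So p is surjective onto ℂ, omitting no value.

Omitted value: no value.


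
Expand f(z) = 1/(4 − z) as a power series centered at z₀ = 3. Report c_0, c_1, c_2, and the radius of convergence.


Let w = z − z₀, so z = z₀ + w.
Then 4 − z = 4 − (z₀ + w) = (4 − z₀) − w = 1 − w.
f(z) = 1/(1 − w) = (1/(1)) · 1/(1 − w/(1)) = Σ_{n≥0} w^n / (1)^(n+1).
So c_n = 1/(1)^(n+1):
  c_0 = 1/(1)^1 = 1.
  c_1 = 1/(1)^2 = 1.
  c_2 = 1/(1)^3 = 1.
The series is valid for |w/d| < 1, i.e. |z − z₀| < |d|.
Radius of convergence: R = |4 − z₀| = |1| = 1 (distance from z₀ to the singularity z = 4).

c_0 = 1, c_1 = 1, c_2 = 1; R = 1.


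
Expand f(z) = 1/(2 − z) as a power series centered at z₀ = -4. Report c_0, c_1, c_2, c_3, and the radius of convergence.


Let w = z − z₀, so z = z₀ + w.
Then 2 − z = 2 − (z₀ + w) = (2 − z₀) − w = 6 − w.
f(z) = 1/(6 − w) = (1/(6)) · 1/(1 − w/(6)) = Σ_{n≥0} w^n / (6)^(n+1).
So c_n = 1/(6)^(n+1):
  c_0 = 1/(6)^1 = 1/6.
  c_1 = 1/(6)^2 = 1/36.
  c_2 = 1/(6)^3 = 1/216.
  c_3 = 1/(6)^4 = 1/1296.
The series is valid for |w/d| < 1, i.e. |z − z₀| < |d|.
Radius of convergence: R = |2 − z₀| = |6| = 6 (distance from z₀ to the singularity z = 2).

c_0 = 1/6, c_1 = 1/36, c_2 = 1/216, c_3 = 1/1296; R = 6.


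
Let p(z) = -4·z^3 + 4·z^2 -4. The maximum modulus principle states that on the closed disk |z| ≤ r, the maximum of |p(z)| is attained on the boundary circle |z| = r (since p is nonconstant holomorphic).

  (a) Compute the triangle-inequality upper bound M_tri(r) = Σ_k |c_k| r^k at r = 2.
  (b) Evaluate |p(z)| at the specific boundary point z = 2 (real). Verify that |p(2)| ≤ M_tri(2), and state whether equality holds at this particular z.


Coefficients: c_0 = -4, c_1 = 0, c_2 = 4, c_3 = -4. Radius r = 2.
Part (a). Triangle bound: M_tri(r) = Σ_k |c_k| r^k
  = |-4|·2^0 + |0|·2^1 + |4|·2^2 + |-4|·2^3
  = 4 + 0 + 16 + 32 = 52.
This bounds M(r) := max_{|z|=r} |p(z)| from above; equality holds iff all terms c_k z^k can be made to align in phase at a single z on |z|=r.
Part (b). At z = 2 (real, on the circle |z| = r):
  p(2) = (-4)·2^0 + (0)·2^1 + (4)·2^2 + (-4)·2^3 = -20.
  |p(2)| = 20.
Check: |p(2)| = 20 ≤ 52 = M_tri(2). ✓ Equality does not hold at z = 2 (the coefficients have mixed signs, so the terms do not all align in phase there).

M_tri(2) = 52; |p(2)| = 20; equality at z=2: no.


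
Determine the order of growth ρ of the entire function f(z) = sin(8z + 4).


sin(w) is a linear combination of e^{iw} and e^{−iw} (or e^w, e^{−w} in the hyperbolic case), so |sin(w)| ≤ e^{|w|}. With w = 8z + 4, |w| ≤ 8|z| + 4 = 8r + 4 on |z| = r, giving M(r) ≤ e^{8r + 4}, so ρ ≤ 1. On a suitable ray (z = it for sin/cos; z = t for sinh/cosh, t real → ∞), |sin(8z + 4)| grows like e^{8|t|}/2, so ρ ≥ 1. Hence ρ = 1.
Therefore ρ = 1.

Order ρ = 1.


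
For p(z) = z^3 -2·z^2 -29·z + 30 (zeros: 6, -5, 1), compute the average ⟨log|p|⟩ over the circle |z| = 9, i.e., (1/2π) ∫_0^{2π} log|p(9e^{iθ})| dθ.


Zeros: -5, 1, 6; r = 9.
Inside |z| < r: -5, 1, 6. Outside (|z| ≥ r): ∅.
p(0) = 30, so log|p(0)| = log(30) = 3.4012.
Apply Jensen: I(r) = log|p(0)| + Σ_k log(r/|z_k|), summed over zeros inside |z| < r.
  log(r/|z_k|) for z_k = 6: log(9/6) = 0.4055
  log(r/|z_k|) for z_k = -5: log(9/5) = 0.5878
  log(r/|z_k|) for z_k = 1: log(9/1) = 2.1972
Sum over inside zeros: 3.1905.
I(r) = log|p(0)| + (inside sum) = 3.4012 + 3.1905 = 6.5917.
Closed form (all zeros inside, monic): I(r) = n·log(r) = 3·log(9) = 6.5917. ✓

I(r) ≈ 6.5917.


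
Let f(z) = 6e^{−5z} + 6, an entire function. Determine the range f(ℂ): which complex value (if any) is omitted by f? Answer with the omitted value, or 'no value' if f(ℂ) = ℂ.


Little Picard bounds the complement of f(ℂ) to at most one point.
e^{−5z} is never zero on ℂ, so 6·e^{−5z} takes every value in ℂ ∖ {0}. Adding 6 shifts the range to ℂ ∖ {6}. Thus f omits exactly the value 6.

Omitted value: 6.


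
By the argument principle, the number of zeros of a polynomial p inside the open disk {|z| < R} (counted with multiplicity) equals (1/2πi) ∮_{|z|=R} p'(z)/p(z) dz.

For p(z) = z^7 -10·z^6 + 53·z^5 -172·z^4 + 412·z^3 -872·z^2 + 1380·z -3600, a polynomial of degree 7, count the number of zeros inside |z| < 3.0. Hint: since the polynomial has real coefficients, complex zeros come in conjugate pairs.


The zeros of p are: (-1 + 2i), (-1 - 2i), 4, (1 + 3i), (1 - 3i), (3 + 3i), (3 - 3i).
Their magnitudes are: 2.236, 2.236, 4, 3.162, 3.162, 4.243, 4.243.
Zeros with |z| < R = 3.0: (-1 + 2i), (-1 - 2i).
Count = 2.
By the argument principle, (1/2πi) ∮_{|z|=R} p'(z)/p(z) dz equals exactly this count.

Number of zeros inside |z| < 3.0: 2.


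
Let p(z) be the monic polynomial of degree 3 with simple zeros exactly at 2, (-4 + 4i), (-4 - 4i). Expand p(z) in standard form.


The polynomial is p(z) = ∏_{α ∈ S} (z − α), where S = {2, (-4 + 4i), (-4 - 4i)}.
Expanding the product yields: p(z) = z^3 + 6·z^2 + 16·z -64.
Note conjugate pairs combine to real quadratics: (z − (-4+4i))(z − (-4−4i)) = z² + 8z + 32.
The resulting polynomial has degree 3 and real coefficients as required.

p(z) = z^3 + 6·z^2 + 16·z -64.


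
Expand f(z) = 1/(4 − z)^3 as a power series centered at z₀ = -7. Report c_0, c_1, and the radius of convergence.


Let w = z − z₀, so z = z₀ + w.
Then 4 − z = 4 − (z₀ + w) = (4 − z₀) − w = 11 − w.
f(z) = 1/(11 − w)^3 = (1/(11)^3) · (1 − w/(11))^{−3}.
By the binomial series (1−u)^{−3} = Σ_{n≥0} C(n+2, 2) u^n for |u|<1, with u = w/(11):
  c_n = C(n+2, 2) / (11)^(n+3).
  c_0 = 1/(11)^3 = 1/1331.
  c_1 = 3/(11)^4 = 3/14641.
The series is valid for |w/d| < 1, i.e. |z − z₀| < |d|.
Radius of convergence: R = |4 − z₀| = |11| = 11 (distance from z₀ to the singularity z = 4).

c_0 = 1/1331, c_1 = 3/14641; R = 11.


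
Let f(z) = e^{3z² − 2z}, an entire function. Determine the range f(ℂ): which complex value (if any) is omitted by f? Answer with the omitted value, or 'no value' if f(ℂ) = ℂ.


Little Picard bounds the complement of f(ℂ) to at most one point.
The exponent g(z) = 3z² − 2z is a nonconstant polynomial, hence surjective onto ℂ. So e^{g(z)} takes every value in {e^w : w ∈ ℂ} = ℂ ∖ {0}. Adding 0 shifts the range to ℂ ∖ {0}. f omits exactly 0.

Omitted value: 0.


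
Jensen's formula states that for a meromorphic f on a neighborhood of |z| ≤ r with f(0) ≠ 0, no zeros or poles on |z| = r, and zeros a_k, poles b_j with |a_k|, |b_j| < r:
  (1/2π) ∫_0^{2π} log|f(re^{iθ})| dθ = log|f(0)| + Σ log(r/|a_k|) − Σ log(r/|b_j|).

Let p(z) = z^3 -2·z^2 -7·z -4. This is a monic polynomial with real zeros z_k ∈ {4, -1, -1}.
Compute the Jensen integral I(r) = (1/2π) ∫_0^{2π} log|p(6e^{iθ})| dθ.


Zeros: -1, -1, 4; r = 6.
Inside |z| < r: -1, -1, 4. Outside (|z| ≥ r): ∅.
p(0) = -4, so log|p(0)| = log(4) = 1.3863.
Apply Jensen: I(r) = log|p(0)| + Σ_k log(r/|z_k|), summed over zeros inside |z| < r.
  log(r/|z_k|) for z_k = 4: log(6/4) = 0.4055
  log(r/|z_k|) for z_k = -1: log(6/1) = 1.7918
  log(r/|z_k|) for z_k = -1: log(6/1) = 1.7918
Sum over inside zeros: 3.9890.
I(r) = log|p(0)| + (inside sum) = 1.3863 + 3.9890 = 5.3753.
Closed form (all zeros inside, monic): I(r) = n·log(r) = 3·log(6) = 5.3753. ✓

I(r) ≈ 5.3753.


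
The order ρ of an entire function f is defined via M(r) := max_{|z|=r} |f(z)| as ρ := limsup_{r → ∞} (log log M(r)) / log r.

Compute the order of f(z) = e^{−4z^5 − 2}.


|e^{−4z^5 − 2}| = e^{Re(-4·z^5) + -2} ≤ e^{4|z|^5 + -2} = e^{4r^5 + -2} on |z| = r, so ρ ≤ 5. Choosing z on |z|=r so that -4·z^5 is real positive (always possible by picking arg z appropriately) gives |f(z)| = e^{4r^5 + -2}, matching the bound. The additive constant -2 does not affect log log M(r) ~ 5·log r. Hence ρ = 5.
Therefore ρ = 5.

Order ρ = 5.


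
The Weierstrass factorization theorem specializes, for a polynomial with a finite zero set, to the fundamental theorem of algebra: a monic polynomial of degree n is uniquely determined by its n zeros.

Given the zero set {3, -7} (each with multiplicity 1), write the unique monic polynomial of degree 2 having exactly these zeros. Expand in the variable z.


The polynomial is p(z) = ∏_{α ∈ S} (z − α), where S = {3, -7}.
Expanding the product yields: p(z) = z^2 + 4·z -21.
The resulting polynomial has degree 2 and real coefficients as required.

p(z) = z^2 + 4·z -21.


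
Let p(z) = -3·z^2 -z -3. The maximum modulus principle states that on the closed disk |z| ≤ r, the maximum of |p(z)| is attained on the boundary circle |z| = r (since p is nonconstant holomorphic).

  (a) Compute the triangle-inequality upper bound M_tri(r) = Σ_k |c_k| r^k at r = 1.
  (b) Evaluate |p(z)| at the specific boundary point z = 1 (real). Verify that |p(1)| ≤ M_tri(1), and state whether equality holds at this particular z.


Coefficients: c_0 = -3, c_1 = -1, c_2 = -3. Radius r = 1.
Part (a). Triangle bound: M_tri(r) = Σ_k |c_k| r^k
  = |-3|·1^0 + |-1|·1^1 + |-3|·1^2
  = 3 + 1 + 3 = 7.
This bounds M(r) := max_{|z|=r} |p(z)| from above; equality holds iff all terms c_k z^k can be made to align in phase at a single z on |z|=r.
Part (b). At z = 1 (real, on the circle |z| = r):
  p(1) = (-3)·1^0 + (-1)·1^1 + (-3)·1^2 = -7.
  |p(1)| = 7.
Since all nonzero coefficients share the same sign, |p(1)| = 7 = M_tri(1); the triangle bound is attained at z = 1, so in fact M(r) = 7.

M_tri(1) = 7; |p(1)| = 7; equality at z=1: yes.


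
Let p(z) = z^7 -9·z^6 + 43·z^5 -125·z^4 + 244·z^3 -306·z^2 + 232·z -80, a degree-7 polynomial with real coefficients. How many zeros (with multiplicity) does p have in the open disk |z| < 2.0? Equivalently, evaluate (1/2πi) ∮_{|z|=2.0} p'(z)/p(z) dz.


The zeros of p are: (1 + 2i), (1 - 2i), 1, (2 + 2i), (2 - 2i), (1 + 1i), (1 - 1i).
Their magnitudes are: 2.236, 2.236, 1, 2.828, 2.828, 1.414, 1.414.
Zeros with |z| < R = 2.0: 1, (1 + 1i), (1 - 1i).
Count = 3.
By the argument principle, (1/2πi) ∮_{|z|=R} p'(z)/p(z) dz equals exactly this count.

Number of zeros inside |z| < 2.0: 3.


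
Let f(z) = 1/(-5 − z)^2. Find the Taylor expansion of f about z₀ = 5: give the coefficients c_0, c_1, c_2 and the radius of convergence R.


Let w = z − z₀, so z = z₀ + w.
Then -5 − z = -5 − (z₀ + w) = (-5 − z₀) − w = -10 − w.
f(z) = 1/(-10 − w)^2 = (1/(-10)^2) · (1 − w/(-10))^{−2}.
By the binomial series (1−u)^{−2} = Σ_{n≥0} C(n+1, 1) u^n for |u|<1, with u = w/(-10):
  c_n = C(n+1, 1) / (-10)^(n+2).
  c_0 = 1/(-10)^2 = 1/100.
  c_1 = 2/(-10)^3 = -1/500.
  c_2 = 3/(-10)^4 = 3/10000.
The series is valid for |w/d| < 1, i.e. |z − z₀| < |d|.
Radius of convergence: R = |-5 − z₀| = |-10| = 10 (distance from z₀ to the singularity z = -5).

c_0 = 1/100, c_1 = -1/500, c_2 = 3/10000; R = 10.


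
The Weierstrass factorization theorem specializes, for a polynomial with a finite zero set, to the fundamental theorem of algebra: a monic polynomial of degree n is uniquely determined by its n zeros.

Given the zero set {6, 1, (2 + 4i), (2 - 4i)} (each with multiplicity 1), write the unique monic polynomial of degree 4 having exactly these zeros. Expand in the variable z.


The polynomial is p(z) = ∏_{α ∈ S} (z − α), where S = {6, 1, (2 + 4i), (2 - 4i)}.
Expanding the product yields: p(z) = z^4 -11·z^3 + 54·z^2 -164·z + 120.
Note conjugate pairs combine to real quadratics: (z − (2+4i))(z − (2−4i)) = z² − 4z + 20.
The resulting polynomial has degree 4 and real coefficients as required.

p(z) = z^4 -11·z^3 + 54·z^2 -164·z + 120.


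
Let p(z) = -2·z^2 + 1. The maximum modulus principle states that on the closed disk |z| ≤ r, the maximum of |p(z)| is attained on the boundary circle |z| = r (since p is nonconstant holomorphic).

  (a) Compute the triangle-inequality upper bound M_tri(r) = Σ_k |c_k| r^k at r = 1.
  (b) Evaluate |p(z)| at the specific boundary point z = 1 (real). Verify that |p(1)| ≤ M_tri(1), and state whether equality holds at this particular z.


Coefficients: c_0 = 1, c_1 = 0, c_2 = -2. Radius r = 1.
Part (a). Triangle bound: M_tri(r) = Σ_k |c_k| r^k
  = |1|·1^0 + |0|·1^1 + |-2|·1^2
  = 1 + 0 + 2 = 3.
This bounds M(r) := max_{|z|=r} |p(z)| from above; equality holds iff all terms c_k z^k can be made to align in phase at a single z on |z|=r.
Part (b). At z = 1 (real, on the circle |z| = r):
  p(1) = (1)·1^0 + (0)·1^1 + (-2)·1^2 = -1.
  |p(1)| = 1.
Check: |p(1)| = 1 ≤ 3 = M_tri(1). ✓ Equality does not hold at z = 1 (the coefficients have mixed signs, so the terms do not all align in phase there).

M_tri(1) = 3; |p(1)| = 1; equality at z=1: no.


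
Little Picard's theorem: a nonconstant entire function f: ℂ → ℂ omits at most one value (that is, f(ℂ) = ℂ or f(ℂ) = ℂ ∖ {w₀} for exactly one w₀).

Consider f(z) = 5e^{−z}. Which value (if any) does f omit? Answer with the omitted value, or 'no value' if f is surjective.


Little Picard bounds the complement of f(ℂ) to at most one point.
e^{−z} is never zero on ℂ, so 5·e^{−z} takes every value in ℂ ∖ {0}. Adding 0 shifts the range to ℂ ∖ {0}. Thus f omits exactly the value 0.

Omitted value: 0.


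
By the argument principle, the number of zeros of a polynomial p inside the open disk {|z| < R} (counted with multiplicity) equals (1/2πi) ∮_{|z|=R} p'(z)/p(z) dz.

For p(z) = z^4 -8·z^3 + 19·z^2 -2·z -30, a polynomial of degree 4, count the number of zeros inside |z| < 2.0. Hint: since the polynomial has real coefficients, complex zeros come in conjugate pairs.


The zeros of p are: (3 + 1i), (3 - 1i), 3, -1.
Their magnitudes are: 3.162, 3.162, 3, 1.
Zeros with |z| < R = 2.0: -1.
Count = 1.
By the argument principle, (1/2πi) ∮_{|z|=R} p'(z)/p(z) dz equals exactly this count.

Number of zeros inside |z| < 2.0: 1.


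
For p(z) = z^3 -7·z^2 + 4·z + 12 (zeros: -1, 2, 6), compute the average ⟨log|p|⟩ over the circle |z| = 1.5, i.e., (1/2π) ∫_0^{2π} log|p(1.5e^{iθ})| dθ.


Zeros: -1, 2, 6; r = 1.5.
Inside |z| < r: -1. Outside (|z| ≥ r): 2, 6.
p(0) = 12, so log|p(0)| = log(12) = 2.4849.
Apply Jensen: I(r) = log|p(0)| + Σ_k log(r/|z_k|), summed over zeros inside |z| < r.
  log(r/|z_k|) for z_k = -1: log(1.5/1) = 0.4055
  Outside zeros (2, 6) contribute nothing to the Jensen sum.
Sum over inside zeros: 0.4055.
I(r) = log|p(0)| + (inside sum) = 2.4849 + 0.4055 = 2.8904.
Note: since some zeros are outside |z| ≤ r, the simplified n·log(r) form does NOT apply — only the inside zeros contribute.

I(r) ≈ 2.8904.


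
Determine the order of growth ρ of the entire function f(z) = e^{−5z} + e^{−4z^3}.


Each summand is entire of order 1 and 3 respectively (as in the single-exponential case). The order of a sum is at most the max of the orders, so ρ ≤ 3. For the lower bound: on |z|=r choose arg z so that -4z^3 is real positive; then |e^{-4z^3}| = e^{4r^3} while |e^{-5z}| ≤ e^{5r^1} = o(e^{4r^3}). So |f| ≥ e^{4r^3}(1 − o(1)) and ρ ≥ 3. Hence ρ = max(1, 3) = 3.
Therefore ρ = 3.

Order ρ = 3.


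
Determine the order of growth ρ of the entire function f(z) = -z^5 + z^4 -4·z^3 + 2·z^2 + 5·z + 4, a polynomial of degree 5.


|f(z)| ≤ Σ|c_k|·r^k = O(r^5) as r → ∞. Polynomial growth is O(e^{r^ε}) for every ε > 0 (since r^5/e^{r^ε} → 0), so ρ ≤ ε for all ε > 0, i.e. ρ = 0. Every nonconstant polynomial has order 0.
Therefore ρ = 0.

Order ρ = 0.


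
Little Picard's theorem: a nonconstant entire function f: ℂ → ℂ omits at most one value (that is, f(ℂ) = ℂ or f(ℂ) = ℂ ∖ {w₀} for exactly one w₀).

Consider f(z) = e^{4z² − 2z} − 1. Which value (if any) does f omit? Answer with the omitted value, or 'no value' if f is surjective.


Little Picard bounds the complement of f(ℂ) to at most one point.
The exponent g(z) = 4z² − 2z is a nonconstant polynomial, hence surjective onto ℂ. So e^{g(z)} takes every value in {e^w : w ∈ ℂ} = ℂ ∖ {0}. Adding -1 shifts the range to ℂ ∖ {-1}. f omits exactly -1.

Omitted value: -1.


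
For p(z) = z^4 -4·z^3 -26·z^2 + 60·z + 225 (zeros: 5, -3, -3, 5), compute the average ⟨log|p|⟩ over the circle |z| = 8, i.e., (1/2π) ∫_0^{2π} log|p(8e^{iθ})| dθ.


Zeros: -3, -3, 5, 5; r = 8.
Inside |z| < r: -3, -3, 5, 5. Outside (|z| ≥ r): ∅.
p(0) = 225, so log|p(0)| = log(225) = 5.4161.
Apply Jensen: I(r) = log|p(0)| + Σ_k log(r/|z_k|), summed over zeros inside |z| < r.
  log(r/|z_k|) for z_k = 5: log(8/5) = 0.4700
  log(r/|z_k|) for z_k = -3: log(8/3) = 0.9808
  log(r/|z_k|) for z_k = -3: log(8/3) = 0.9808
  log(r/|z_k|) for z_k = 5: log(8/5) = 0.4700
Sum over inside zeros: 2.9017.
I(r) = log|p(0)| + (inside sum) = 5.4161 + 2.9017 = 8.3178.
Closed form (all zeros inside, monic): I(r) = n·log(r) = 4·log(8) = 8.3178. ✓

I(r) ≈ 8.3178.


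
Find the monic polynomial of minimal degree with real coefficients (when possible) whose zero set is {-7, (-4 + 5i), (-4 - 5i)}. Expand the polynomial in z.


The polynomial is p(z) = ∏_{α ∈ S} (z − α), where S = {-7, (-4 + 5i), (-4 - 5i)}.
Expanding the product yields: p(z) = z^3 + 15·z^2 + 97·z + 287.
Note conjugate pairs combine to real quadratics: (z − (-4+5i))(z − (-4−5i)) = z² + 8z + 41.
The resulting polynomial has degree 3 and real coefficients as required.

p(z) = z^3 + 15·z^2 + 97·z + 287.


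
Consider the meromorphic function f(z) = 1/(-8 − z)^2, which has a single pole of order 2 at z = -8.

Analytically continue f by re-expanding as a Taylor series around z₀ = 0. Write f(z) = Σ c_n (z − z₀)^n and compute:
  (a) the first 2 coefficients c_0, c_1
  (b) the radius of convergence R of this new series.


Let w = z − z₀, so z = z₀ + w.
Then -8 − z = -8 − (z₀ + w) = (-8 − z₀) − w = -8 − w.
f(z) = 1/(-8 − w)^2 = (1/(-8)^2) · (1 − w/(-8))^{−2}.
By the binomial series (1−u)^{−2} = Σ_{n≥0} C(n+1, 1) u^n for |u|<1, with u = w/(-8):
  c_n = C(n+1, 1) / (-8)^(n+2).
  c_0 = 1/(-8)^2 = 1/64.
  c_1 = 2/(-8)^3 = -1/256.
The series is valid for |w/d| < 1, i.e. |z − z₀| < |d|.
Radius of convergence: R = |-8 − z₀| = |-8| = 8 (distance from z₀ to the singularity z = -8).

c_0 = 1/64, c_1 = -1/256; R = 8.


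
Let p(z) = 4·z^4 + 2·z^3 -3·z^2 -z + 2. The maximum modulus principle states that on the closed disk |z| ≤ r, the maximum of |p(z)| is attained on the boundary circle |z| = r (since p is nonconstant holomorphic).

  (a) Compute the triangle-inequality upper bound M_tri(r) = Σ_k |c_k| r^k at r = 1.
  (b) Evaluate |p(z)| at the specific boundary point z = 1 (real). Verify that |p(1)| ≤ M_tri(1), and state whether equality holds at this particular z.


Coefficients: c_0 = 2, c_1 = -1, c_2 = -3, c_3 = 2, c_4 = 4. Radius r = 1.
Part (a). Triangle bound: M_tri(r) = Σ_k |c_k| r^k
  = |2|·1^0 + |-1|·1^1 + |-3|·1^2 + |2|·1^3 + |4|·1^4
  = 2 + 1 + 3 + 2 + 4 = 12.
This bounds M(r) := max_{|z|=r} |p(z)| from above; equality holds iff all terms c_k z^k can be made to align in phase at a single z on |z|=r.
Part (b). At z = 1 (real, on the circle |z| = r):
  p(1) = (2)·1^0 + (-1)·1^1 + (-3)·1^2 + (2)·1^3 + (4)·1^4 = 4.
  |p(1)| = 4.
Check: |p(1)| = 4 ≤ 12 = M_tri(1). ✓ Equality does not hold at z = 1 (the coefficients have mixed signs, so the terms do not all align in phase there).

M_tri(1) = 12; |p(1)| = 4; equality at z=1: no.


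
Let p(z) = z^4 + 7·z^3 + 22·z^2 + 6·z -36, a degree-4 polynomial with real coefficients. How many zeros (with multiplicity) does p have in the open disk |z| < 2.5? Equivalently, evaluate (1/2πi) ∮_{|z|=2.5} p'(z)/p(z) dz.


The zeros of p are: -2, 1, (-3 + 3i), (-3 - 3i).
Their magnitudes are: 2, 1, 4.243, 4.243.
Zeros with |z| < R = 2.5: -2, 1.
Count = 2.
By the argument principle, (1/2πi) ∮_{|z|=R} p'(z)/p(z) dz equals exactly this count.

Number of zeros inside |z| < 2.5: 2.


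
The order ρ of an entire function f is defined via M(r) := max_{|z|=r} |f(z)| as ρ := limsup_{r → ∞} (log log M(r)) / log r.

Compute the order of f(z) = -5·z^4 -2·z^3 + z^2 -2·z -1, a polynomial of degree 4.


|f(z)| ≤ Σ|c_k|·r^k = O(r^4) as r → ∞. Polynomial growth is O(e^{r^ε}) for every ε > 0 (since r^4/e^{r^ε} → 0), so ρ ≤ ε for all ε > 0, i.e. ρ = 0. Every nonconstant polynomial has order 0.
Therefore ρ = 0.

Order ρ = 0.


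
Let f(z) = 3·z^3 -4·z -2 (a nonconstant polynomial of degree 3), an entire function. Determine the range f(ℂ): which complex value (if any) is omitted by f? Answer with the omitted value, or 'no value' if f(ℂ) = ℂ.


Little Picard bounds the complement of f(ℂ) to at most one point.
For every w ∈ ℂ, the equation p(z) − w = 0 is a nonconstant polynomial in z and hence has at least one root by the fundamental theorem of algebra. So p is surjective onto ℂ, omitting no value.

Omitted value: no value.


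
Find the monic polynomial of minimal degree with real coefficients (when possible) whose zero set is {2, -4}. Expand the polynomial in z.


The polynomial is p(z) = ∏_{α ∈ S} (z − α), where S = {2, -4}.
Expanding the product yields: p(z) = z^2 + 2·z -8.
The resulting polynomial has degree 2 and real coefficients as required.

p(z) = z^2 + 2·z -8.


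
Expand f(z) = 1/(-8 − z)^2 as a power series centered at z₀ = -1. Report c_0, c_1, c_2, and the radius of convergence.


Let w = z − z₀, so z = z₀ + w.
Then -8 − z = -8 − (z₀ + w) = (-8 − z₀) − w = -7 − w.
f(z) = 1/(-7 − w)^2 = (1/(-7)^2) · (1 − w/(-7))^{−2}.
By the binomial series (1−u)^{−2} = Σ_{n≥0} C(n+1, 1) u^n for |u|<1, with u = w/(-7):
  c_n = C(n+1, 1) / (-7)^(n+2).
  c_0 = 1/(-7)^2 = 1/49.
  c_1 = 2/(-7)^3 = -2/343.
  c_2 = 3/(-7)^4 = 3/2401.
The series is valid for |w/d| < 1, i.e. |z − z₀| < |d|.
Radius of convergence: R = |-8 − z₀| = |-7| = 7 (distance from z₀ to the singularity z = -8).

c_0 = 1/49, c_1 = -2/343, c_2 = 3/2401; R = 7.


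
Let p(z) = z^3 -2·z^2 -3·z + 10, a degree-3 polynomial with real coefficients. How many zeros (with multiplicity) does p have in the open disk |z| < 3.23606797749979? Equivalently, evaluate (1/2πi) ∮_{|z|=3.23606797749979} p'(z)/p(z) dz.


The zeros of p are: -2, (2 + 1i), (2 - 1i).
Their magnitudes are: 2, 2.236, 2.236.
Zeros with |z| < R = 3.23606797749979: -2, (2 + 1i), (2 - 1i).
Count = 3.
By the argument principle, (1/2πi) ∮_{|z|=R} p'(z)/p(z) dz equals exactly this count.

Number of zeros inside |z| < 3.23606797749979: 3.


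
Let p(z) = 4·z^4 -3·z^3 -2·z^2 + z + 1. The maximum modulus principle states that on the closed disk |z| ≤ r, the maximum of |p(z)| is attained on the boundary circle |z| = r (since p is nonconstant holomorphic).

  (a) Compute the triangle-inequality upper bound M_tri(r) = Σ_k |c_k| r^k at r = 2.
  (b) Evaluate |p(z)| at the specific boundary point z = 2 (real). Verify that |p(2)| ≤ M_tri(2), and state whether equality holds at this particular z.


Coefficients: c_0 = 1, c_1 = 1, c_2 = -2, c_3 = -3, c_4 = 4. Radius r = 2.
Part (a). Triangle bound: M_tri(r) = Σ_k |c_k| r^k
  = |1|·2^0 + |1|·2^1 + |-2|·2^2 + |-3|·2^3 + |4|·2^4
  = 1 + 2 + 8 + 24 + 64 = 99.
This bounds M(r) := max_{|z|=r} |p(z)| from above; equality holds iff all terms c_k z^k can be made to align in phase at a single z on |z|=r.
Part (b). At z = 2 (real, on the circle |z| = r):
  p(2) = (1)·2^0 + (1)·2^1 + (-2)·2^2 + (-3)·2^3 + (4)·2^4 = 35.
  |p(2)| = 35.
Check: |p(2)| = 35 ≤ 99 = M_tri(2). ✓ Equality does not hold at z = 2 (the coefficients have mixed signs, so the terms do not all align in phase there).

M_tri(2) = 99; |p(2)| = 35; equality at z=2: no.


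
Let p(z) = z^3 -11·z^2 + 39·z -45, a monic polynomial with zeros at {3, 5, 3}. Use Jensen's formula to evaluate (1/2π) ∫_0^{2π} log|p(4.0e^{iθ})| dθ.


Zeros: 3, 3, 5; r = 4.0.
Inside |z| < r: 3, 3. Outside (|z| ≥ r): 5.
p(0) = -45, so log|p(0)| = log(45) = 3.8067.
Apply Jensen: I(r) = log|p(0)| + Σ_k log(r/|z_k|), summed over zeros inside |z| < r.
  log(r/|z_k|) for z_k = 3: log(4.0/3) = 0.2877
  log(r/|z_k|) for z_k = 3: log(4.0/3) = 0.2877
  Outside zeros (5) contribute nothing to the Jensen sum.
Sum over inside zeros: 0.5754.
I(r) = log|p(0)| + (inside sum) = 3.8067 + 0.5754 = 4.3820.
Note: since some zeros are outside |z| ≤ r, the simplified n·log(r) form does NOT apply — only the inside zeros contribute.

I(r) ≈ 4.3820.


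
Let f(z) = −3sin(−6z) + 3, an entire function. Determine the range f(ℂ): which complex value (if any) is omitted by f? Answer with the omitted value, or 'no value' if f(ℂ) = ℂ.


Little Picard bounds the complement of f(ℂ) to at most one point.
sin is entire and surjective onto ℂ: for every w ∈ ℂ, sin(ζ) = w has a solution ζ ∈ ℂ (e.g., via the complex inverse arcsin). With ζ = −6z this gives z = ζ/(-6). Then -3·sin(−6z) takes every value in -3·ℂ = ℂ, and adding 3 is a bijection of ℂ. So f is surjective and omits no value. (Note: only on the real line is sin bounded by [−1, 1].)

Omitted value: no value.


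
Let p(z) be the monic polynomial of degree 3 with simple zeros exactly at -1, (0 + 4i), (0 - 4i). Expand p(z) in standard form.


The polynomial is p(z) = ∏_{α ∈ S} (z − α), where S = {-1, (0 + 4i), (0 - 4i)}.
Expanding the product yields: p(z) = z^3 + z^2 + 16·z + 16.
Note conjugate pairs combine to real quadratics: (z − (0+4i))(z − (0−4i)) = z² + 16.
The resulting polynomial has degree 3 and real coefficients as required.

p(z) = z^3 + z^2 + 16·z + 16.


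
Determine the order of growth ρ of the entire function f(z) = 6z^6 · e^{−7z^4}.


M(r) = max_{|z|=r} |6|·|z|^6·|e^{−7z^4}| = 6·r^6 · e^{7r^4} (the factors attain their maxima compatibly on |z|=r). Then log M(r) = log 6 + 6·log r + 7r^4, dominated by the last term, so log log M(r) ~ 4·log r. The polynomial factor 6z^6 contributes only a log r term and does not affect the order. ρ = 4.
Therefore ρ = 4.

Order ρ = 4.


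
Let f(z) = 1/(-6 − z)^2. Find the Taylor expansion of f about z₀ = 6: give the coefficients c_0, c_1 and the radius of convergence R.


Let w = z − z₀, so z = z₀ + w.
Then -6 − z = -6 − (z₀ + w) = (-6 − z₀) − w = -12 − w.
f(z) = 1/(-12 − w)^2 = (1/(-12)^2) · (1 − w/(-12))^{−2}.
By the binomial series (1−u)^{−2} = Σ_{n≥0} C(n+1, 1) u^n for |u|<1, with u = w/(-12):
  c_n = C(n+1, 1) / (-12)^(n+2).
  c_0 = 1/(-12)^2 = 1/144.
  c_1 = 2/(-12)^3 = -1/864.
The series is valid for |w/d| < 1, i.e. |z − z₀| < |d|.
Radius of convergence: R = |-6 − z₀| = |-12| = 12 (distance from z₀ to the singularity z = -6).

c_0 = 1/144, c_1 = -1/864; R = 12.


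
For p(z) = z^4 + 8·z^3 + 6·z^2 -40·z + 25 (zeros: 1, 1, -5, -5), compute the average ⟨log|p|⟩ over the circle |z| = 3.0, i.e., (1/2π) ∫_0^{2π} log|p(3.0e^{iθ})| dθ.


Zeros: -5, -5, 1, 1; r = 3.0.
Inside |z| < r: 1, 1. Outside (|z| ≥ r): -5, -5.
p(0) = 25, so log|p(0)| = log(25) = 3.2189.
Apply Jensen: I(r) = log|p(0)| + Σ_k log(r/|z_k|), summed over zeros inside |z| < r.
  log(r/|z_k|) for z_k = 1: log(3.0/1) = 1.0986
  log(r/|z_k|) for z_k = 1: log(3.0/1) = 1.0986
  Outside zeros (-5, -5) contribute nothing to the Jensen sum.
Sum over inside zeros: 2.1972.
I(r) = log|p(0)| + (inside sum) = 3.2189 + 2.1972 = 5.4161.
Note: since some zeros are outside |z| ≤ r, the simplified n·log(r) form does NOT apply — only the inside zeros contribute.

I(r) ≈ 5.4161.
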